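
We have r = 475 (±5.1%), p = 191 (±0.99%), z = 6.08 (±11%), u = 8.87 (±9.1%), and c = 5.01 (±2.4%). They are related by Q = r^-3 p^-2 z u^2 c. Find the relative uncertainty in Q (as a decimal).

0.264

Relative error in a monomial: (δQ/Q)² = Σ (nᵢ · δxᵢ/xᵢ)².
  (-3·δr/r)² = (-3×0.0510)² = 0.0234;  (-2·δp/p)² = (-2×0.00990)² = 0.000392;  (1·δz/z)² = (1×0.110)² = 0.0121;  (2·δu/u)² = (2×0.0910)² = 0.0331;  (1·δc/c)² = (1×0.0240)² = 0.000576
δQ/Q = √(0.0696) = 0.264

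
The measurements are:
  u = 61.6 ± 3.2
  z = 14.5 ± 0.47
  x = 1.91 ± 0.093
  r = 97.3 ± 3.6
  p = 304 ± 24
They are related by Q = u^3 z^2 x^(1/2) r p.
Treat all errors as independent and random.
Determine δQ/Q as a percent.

19.2%

Relative error in a monomial: (δQ/Q)² = Σ (nᵢ · δxᵢ/xᵢ)².
  (3·δu/u)² = (3×0.0519)² = 0.0243;  (2·δz/z)² = (2×0.0324)² = 0.00420;  (½·δx/x)² = (0.5×0.0487)² = 0.000593;  (1·δr/r)² = (1×0.0370)² = 0.00137;  (1·δp/p)² = (1×0.0789)² = 0.00623
δQ/Q = √(0.0367) = 0.192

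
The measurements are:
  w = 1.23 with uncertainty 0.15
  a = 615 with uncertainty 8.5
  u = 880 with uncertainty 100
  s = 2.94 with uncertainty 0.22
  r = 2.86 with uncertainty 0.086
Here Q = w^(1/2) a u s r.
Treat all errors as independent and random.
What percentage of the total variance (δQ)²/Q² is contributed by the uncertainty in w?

15.9%

(δQ/Q)² = (½·δw/w)² + (1·δa/a)² + (1·δu/u)² + (1·δs/s)² + (1·δr/r)²
  w term: (0.5×0.122)² = 0.00372
  a term: (1×0.0138)² = 0.000191
  u term: (1×0.114)² = 0.0129
  s term: (1×0.0748)² = 0.00560
  r term: (1×0.0301)² = 0.000904
Total = 0.0233. Share from w = 0.00372/0.0233 = 0.159.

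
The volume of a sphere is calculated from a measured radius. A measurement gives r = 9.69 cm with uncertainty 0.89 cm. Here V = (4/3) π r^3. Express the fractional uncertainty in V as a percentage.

27.6%

V is a product of powers, so relative uncertainties combine in quadrature:
  (3·δr/r)² = (3×0.0918)² = 0.0759
δV/V = √(0.0759) = 0.276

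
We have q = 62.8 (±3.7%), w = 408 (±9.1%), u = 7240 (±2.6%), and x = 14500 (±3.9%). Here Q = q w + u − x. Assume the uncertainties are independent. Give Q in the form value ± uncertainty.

Let p = q·w = 25600. δp/p = √((1·δq/q)² + (1·δw/w)²) = √(0.00137 + 0.00828) = 0.0982, so δp = 2520.
Q = p + u − x: δQ = √(δp² + δu² + δx²) = √(6.34e+06 + 35400 + 3.2e+05) = 2590
Q = 18400.

18400 ± 2590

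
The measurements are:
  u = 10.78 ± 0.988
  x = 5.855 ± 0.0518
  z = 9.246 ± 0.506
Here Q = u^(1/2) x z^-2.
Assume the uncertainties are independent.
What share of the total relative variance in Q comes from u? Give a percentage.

(δQ/Q)² = (½·δu/u)² + (1·δx/x)² + (-2·δz/z)²
  u term: (0.5×0.0917)² = 0.00210
  x term: (1×0.00885)² = 7.83e-05
  z term: (-2×0.0547)² = 0.0120
Total = 0.0142. Share from u = 0.00210/0.0142 = 0.148.

14.8%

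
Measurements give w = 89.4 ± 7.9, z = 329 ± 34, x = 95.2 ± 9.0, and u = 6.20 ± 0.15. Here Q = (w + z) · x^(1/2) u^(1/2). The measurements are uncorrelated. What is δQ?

982

Let h = w + z = 418. δh = √(δw² + δz²) = √(62.4 + 1160) = 34.9, so δh/h = 0.0834.
Q is then a monomial in h, x, u:
δQ/Q = √((δh/h)² + (½·δx/x)² + (½·δu/u)²) = √(0.00696 + 0.00223 + 0.000146) = 0.0966
Q = 10200, so δQ = 0.0966 × 10200 = 982.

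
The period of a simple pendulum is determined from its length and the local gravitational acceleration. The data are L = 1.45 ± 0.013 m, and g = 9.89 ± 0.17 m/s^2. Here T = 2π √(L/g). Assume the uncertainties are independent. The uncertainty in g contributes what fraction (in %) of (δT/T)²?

(δT/T)² = (½·δL/L)² + (−½·δg/g)²
  L term: (0.5×0.00897)² = 2.01e-05
  g term: (-0.5×0.0172)² = 7.39e-05
Total = 9.4e-05. Share from g = 7.39e-05/9.4e-05 = 0.786.

78.6%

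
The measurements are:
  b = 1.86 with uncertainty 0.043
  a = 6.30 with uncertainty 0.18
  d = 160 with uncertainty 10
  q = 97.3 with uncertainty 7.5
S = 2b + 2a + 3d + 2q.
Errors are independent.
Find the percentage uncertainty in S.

Each term contributes (cᵢ δxᵢ)² to (δS)²:
  (2·δb)² = 0.00740;  (2·δa)² = 0.130;  (3·δd)² = 900;  (2·δq)² = 225
δS = √(1130) = 33.5
S = 691, so δS/S = 33.5/691 = 0.0485.

4.85%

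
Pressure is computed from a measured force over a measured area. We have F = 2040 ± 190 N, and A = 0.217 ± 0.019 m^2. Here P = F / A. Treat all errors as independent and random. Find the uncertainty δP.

1200 Pa

P is a product of powers, so relative uncertainties combine in quadrature:
  (1·δF/F)² = (1×0.0931)² = 0.00867;  (-1·δA/A)² = (-1×0.0876)² = 0.00767
δP/P = √(0.0163) = 0.128
P = 9400 Pa, so δP = 0.128 × 9400 = 1200 Pa.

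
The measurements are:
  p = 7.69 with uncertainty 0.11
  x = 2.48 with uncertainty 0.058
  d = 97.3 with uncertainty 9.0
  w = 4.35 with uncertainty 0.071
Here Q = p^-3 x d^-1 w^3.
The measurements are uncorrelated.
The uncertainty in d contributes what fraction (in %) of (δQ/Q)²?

64.1%

(δQ/Q)² = (-3·δp/p)² + (1·δx/x)² + (-1·δd/d)² + (3·δw/w)²
  p term: (-3×0.0143)² = 0.00184
  x term: (1×0.0234)² = 0.000547
  d term: (-1×0.0925)² = 0.00856
  w term: (3×0.0163)² = 0.00240
Total = 0.0133. Share from d = 0.00856/0.0133 = 0.641.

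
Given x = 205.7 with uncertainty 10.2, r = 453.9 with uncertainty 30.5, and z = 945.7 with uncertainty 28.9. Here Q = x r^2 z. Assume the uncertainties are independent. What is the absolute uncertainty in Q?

Each factor contributes (exponent × relative error)² to (δQ/Q)²:
  (1·δx/x)² = (1×0.0496)² = 0.00246;  (2·δr/r)² = (2×0.0672)² = 0.0181;  (1·δz/z)² = (1×0.0306)² = 0.000934
δQ/Q = √(0.0215) = 0.146
Q = 4.008e+10, so δQ = 0.146 × 4.008e+10 = 5.87e+09.

5.87e+09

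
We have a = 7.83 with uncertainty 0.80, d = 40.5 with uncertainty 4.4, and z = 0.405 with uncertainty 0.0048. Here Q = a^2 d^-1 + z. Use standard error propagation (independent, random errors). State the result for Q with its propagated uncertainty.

1.92 ± 0.350

Let p = a^2·d^-1 = 1.51. δp/p = √((2·δa/a)² + (-1·δd/d)²) = √(0.0418 + 0.0118) = 0.231, so δp = 0.350.
Q = p + z: δQ = √(δp² + δz²) = √(0.123 + 2.3e-05) = 0.350
Q = 1.92.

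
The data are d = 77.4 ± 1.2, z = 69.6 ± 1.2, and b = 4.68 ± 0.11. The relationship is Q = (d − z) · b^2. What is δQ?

Let u = d − z = 7.80. δu = √(δd² + δz²) = √(1.44 + 1.44) = 1.70, so δu/u = 0.218.
Q is then a monomial in u, b:
δQ/Q = √((δu/u)² + (2·δb/b)²) = √(0.0473 + 0.00221) = 0.223
Q = 171, so δQ = 0.223 × 171 = 38.0.

38.0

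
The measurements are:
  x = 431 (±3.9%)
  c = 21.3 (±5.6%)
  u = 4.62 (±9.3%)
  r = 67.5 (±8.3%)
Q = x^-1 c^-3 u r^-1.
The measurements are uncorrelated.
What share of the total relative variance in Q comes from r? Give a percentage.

(δQ/Q)² = (-1·δx/x)² + (-3·δc/c)² + (1·δu/u)² + (-1·δr/r)²
  x term: (-1×0.0390)² = 0.00152
  c term: (-3×0.0560)² = 0.0282
  u term: (1×0.0930)² = 0.00865
  r term: (-1×0.0830)² = 0.00689
Total = 0.0453. Share from r = 0.00689/0.0453 = 0.152.

15.2%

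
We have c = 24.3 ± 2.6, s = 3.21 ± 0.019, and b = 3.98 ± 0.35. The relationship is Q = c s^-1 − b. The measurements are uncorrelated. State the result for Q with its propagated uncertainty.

Let p = c·s^-1 = 7.57. δp/p = √((1·δc/c)² + (-1·δs/s)²) = √(0.0114 + 3.5e-05) = 0.107, so δp = 0.811.
Q = p − b: δQ = √(δp² + δb²) = √(0.658 + 0.122) = 0.883
Q = 3.59.

3.59 ± 0.883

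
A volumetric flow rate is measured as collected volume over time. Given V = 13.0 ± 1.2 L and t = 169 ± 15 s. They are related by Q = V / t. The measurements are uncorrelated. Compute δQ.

Q is a product of powers, so relative uncertainties combine in quadrature:
  (1·δV/V)² = (1×0.0923)² = 0.00852;  (-1·δt/t)² = (-1×0.0888)² = 0.00788
δQ/Q = √(0.0164) = 0.128
Q = 0.0769 L/s, so δQ = 0.128 × 0.0769 = 0.00985 L/s.

0.00985 L/s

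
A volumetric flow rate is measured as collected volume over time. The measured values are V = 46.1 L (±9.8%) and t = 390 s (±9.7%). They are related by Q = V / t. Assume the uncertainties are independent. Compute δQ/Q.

Q is a product of powers, so relative uncertainties combine in quadrature:
  (1·δV/V)² = (1×0.0980)² = 0.00960;  (-1·δt/t)² = (-1×0.0970)² = 0.00941
δQ/Q = √(0.0190) = 0.138

0.138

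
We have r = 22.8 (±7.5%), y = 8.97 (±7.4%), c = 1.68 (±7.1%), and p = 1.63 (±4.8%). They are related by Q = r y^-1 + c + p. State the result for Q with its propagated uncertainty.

Let w = r·y^-1 = 2.54. δw/w = √((1·δr/r)² + (-1·δy/y)²) = √(0.00562 + 0.00548) = 0.105, so δw = 0.268.
Q = w + c + p: δQ = √(δw² + δc² + δp²) = √(0.0717 + 0.0142 + 0.00612) = 0.303
Q = 5.85.

5.85 ± 0.303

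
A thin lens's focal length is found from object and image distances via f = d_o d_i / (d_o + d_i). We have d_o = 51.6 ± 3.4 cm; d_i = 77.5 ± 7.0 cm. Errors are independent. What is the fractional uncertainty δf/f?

∂f/∂d_o = (d_i/(d_o+d_i))² = 0.360;  ∂f/∂d_i = (d_o/(d_o+d_i))² = 0.160
δf = √((∂f/∂d_o · δd_o)² + (∂f/∂d_i · δd_i)²) = √(1.50 + 1.25) = 1.66 cm
f = 31.0 cm, so δf/f = 1.66/31.0 = 0.0536.

0.0536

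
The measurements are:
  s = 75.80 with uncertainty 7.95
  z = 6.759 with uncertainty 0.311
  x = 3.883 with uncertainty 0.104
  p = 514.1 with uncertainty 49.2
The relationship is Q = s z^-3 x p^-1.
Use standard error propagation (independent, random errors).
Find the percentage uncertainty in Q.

20.0%

Relative error in a monomial: (δQ/Q)² = Σ (nᵢ · δxᵢ/xᵢ)².
  (1·δs/s)² = (1×0.105)² = 0.0110;  (-3·δz/z)² = (-3×0.0460)² = 0.0191;  (1·δx/x)² = (1×0.0268)² = 0.000717;  (-1·δp/p)² = (-1×0.0957)² = 0.00916
δQ/Q = √(0.0399) = 0.200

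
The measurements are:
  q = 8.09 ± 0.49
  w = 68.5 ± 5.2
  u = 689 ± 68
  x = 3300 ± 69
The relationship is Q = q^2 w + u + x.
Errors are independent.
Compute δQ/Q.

Let p = q^2·w = 4480. δp/p = √((2·δq/q)² + (1·δw/w)²) = √(0.0147 + 0.00576) = 0.143, so δp = 641.
Q = p + u + x: δQ = √(δp² + δu² + δx²) = √(4.11e+05 + 4620 + 4760) = 648
Q = 8470, so δQ/Q = 648/8470 = 0.0765.

0.0765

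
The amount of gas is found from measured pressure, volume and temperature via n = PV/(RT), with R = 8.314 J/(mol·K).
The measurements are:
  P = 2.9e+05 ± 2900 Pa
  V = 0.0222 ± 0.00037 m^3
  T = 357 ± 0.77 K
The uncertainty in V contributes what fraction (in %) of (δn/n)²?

72.6%

(δn/n)² = (1·δP/P)² + (1·δV/V)² + (-1·δT/T)²
  P term: (1×0.0100)² = 0.000100
  V term: (1×0.0167)² = 0.000278
  T term: (-1×0.00216)² = 4.65e-06
Total = 0.000382. Share from V = 0.000278/0.000382 = 0.726.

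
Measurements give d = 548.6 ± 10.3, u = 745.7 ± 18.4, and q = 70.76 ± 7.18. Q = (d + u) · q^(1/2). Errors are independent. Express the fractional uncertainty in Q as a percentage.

5.33%

Let w = d + u = 1294. δw = √(δd² + δu²) = √(106 + 339) = 21.1, so δw/w = 0.0163.
Q is then a monomial in w, q:
δQ/Q = √((δw/w)² + (½·δq/q)²) = √(0.000265 + 0.00257) = 0.0533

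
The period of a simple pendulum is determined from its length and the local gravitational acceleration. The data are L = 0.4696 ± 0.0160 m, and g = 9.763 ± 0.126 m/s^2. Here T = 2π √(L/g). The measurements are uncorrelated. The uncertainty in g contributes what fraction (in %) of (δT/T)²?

12.5%

(δT/T)² = (½·δL/L)² + (−½·δg/g)²
  L term: (0.5×0.0341)² = 0.000290
  g term: (-0.5×0.0129)² = 4.16e-05
Total = 0.000332. Share from g = 4.16e-05/0.000332 = 0.125.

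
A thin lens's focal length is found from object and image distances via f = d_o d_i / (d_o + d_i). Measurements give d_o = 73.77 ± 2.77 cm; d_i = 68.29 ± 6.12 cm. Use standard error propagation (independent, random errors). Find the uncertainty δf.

∂f/∂d_o = (d_i/(d_o+d_i))² = 0.231;  ∂f/∂d_i = (d_o/(d_o+d_i))² = 0.270
δf = √((∂f/∂d_o · δd_o)² + (∂f/∂d_i · δd_i)²) = √(0.410 + 2.72) = 1.77 cm

1.77 cm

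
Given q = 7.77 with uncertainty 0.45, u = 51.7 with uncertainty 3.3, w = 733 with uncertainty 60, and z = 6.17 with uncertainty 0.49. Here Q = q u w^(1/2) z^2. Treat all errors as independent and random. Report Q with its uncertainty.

For a monomial Q ∝ q, u, w^(1/2), z^2, fractional errors add in quadrature:
  (1·δq/q)² = (1×0.0579)² = 0.00335;  (1·δu/u)² = (1×0.0638)² = 0.00407;  (½·δw/w)² = (0.5×0.0819)² = 0.00168;  (2·δz/z)² = (2×0.0794)² = 0.0252
δQ/Q = √(0.0343) = 0.185
Q = 4.14e+05, so δQ = 0.185 × 4.14e+05 = 76700.

(4.14 ± 0.767) × 10^5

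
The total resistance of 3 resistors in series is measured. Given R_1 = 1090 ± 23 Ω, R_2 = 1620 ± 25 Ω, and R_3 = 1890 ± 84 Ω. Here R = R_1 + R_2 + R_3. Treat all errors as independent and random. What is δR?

Sums and differences: (δR)² = Σ (cᵢ δxᵢ)².
  (δR_1)² = 529;  (δR_2)² = 625;  (δR_3)² = 7060
δR = √(8210) = 90.6 Ω

90.6 Ω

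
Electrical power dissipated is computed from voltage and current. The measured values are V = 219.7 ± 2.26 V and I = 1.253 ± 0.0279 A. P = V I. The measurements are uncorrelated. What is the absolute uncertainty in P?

Products/powers → add relative errors in quadrature, weighted by exponent:
  (1·δV/V)² = (1×0.0103)² = 0.000106;  (1·δI/I)² = (1×0.0223)² = 0.000496
δP/P = √(0.000602) = 0.0245
P = 275.3 W, so δP = 0.0245 × 275.3 = 6.75 W.

6.75 W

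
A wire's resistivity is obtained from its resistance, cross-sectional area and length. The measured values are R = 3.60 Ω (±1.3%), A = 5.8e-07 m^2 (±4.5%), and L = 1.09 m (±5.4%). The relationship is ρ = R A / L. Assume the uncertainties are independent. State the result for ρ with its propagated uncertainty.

ρ is a product of powers, so relative uncertainties combine in quadrature:
  (1·δR/R)² = (1×0.0130)² = 0.000169;  (1·δA/A)² = (1×0.0450)² = 0.00202;  (-1·δL/L)² = (-1×0.0540)² = 0.00292
δρ/ρ = √(0.00511) = 0.0715
ρ = 1.92e-06 Ω·m, so δρ = 0.0715 × 1.92e-06 = 1.37e-07 Ω·m.

(1.92 ± 0.137) × 10^-6 Ω·m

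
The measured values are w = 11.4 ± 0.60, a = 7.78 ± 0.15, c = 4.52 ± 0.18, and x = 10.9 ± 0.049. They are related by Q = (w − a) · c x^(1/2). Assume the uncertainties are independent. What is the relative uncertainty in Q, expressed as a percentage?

17.5%

Let u = w − a = 3.62. δu = √(δw² + δa²) = √(0.360 + 0.0225) = 0.618, so δu/u = 0.171.
Q is then a monomial in u, c, x:
δQ/Q = √((δu/u)² + (1·δc/c)² + (½·δx/x)²) = √(0.0292 + 0.00159 + 5.05e-06) = 0.175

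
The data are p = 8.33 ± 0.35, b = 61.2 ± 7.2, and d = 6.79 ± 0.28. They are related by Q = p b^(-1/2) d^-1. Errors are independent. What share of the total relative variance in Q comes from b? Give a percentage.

(δQ/Q)² = (1·δp/p)² + (−½·δb/b)² + (-1·δd/d)²
  p term: (1×0.0420)² = 0.00177
  b term: (-0.5×0.118)² = 0.00346
  d term: (-1×0.0412)² = 0.00170
Total = 0.00693. Share from b = 0.00346/0.00693 = 0.500.

50.0%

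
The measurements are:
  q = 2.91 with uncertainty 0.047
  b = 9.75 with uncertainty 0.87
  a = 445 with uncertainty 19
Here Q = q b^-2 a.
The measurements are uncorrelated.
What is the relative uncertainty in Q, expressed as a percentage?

Each factor contributes (exponent × relative error)² to (δQ/Q)²:
  (1·δq/q)² = (1×0.0162)² = 0.000261;  (-2·δb/b)² = (-2×0.0892)² = 0.0318;  (1·δa/a)² = (1×0.0427)² = 0.00182
δQ/Q = √(0.0339) = 0.184

18.4%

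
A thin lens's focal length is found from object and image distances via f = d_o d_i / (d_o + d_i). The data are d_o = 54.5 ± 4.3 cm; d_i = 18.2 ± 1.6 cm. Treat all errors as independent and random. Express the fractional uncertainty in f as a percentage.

6.88%

∂f/∂d_o = (d_i/(d_o+d_i))² = 0.0627;  ∂f/∂d_i = (d_o/(d_o+d_i))² = 0.562
δf = √((∂f/∂d_o · δd_o)² + (∂f/∂d_i · δd_i)²) = √(0.0726 + 0.809) = 0.939 cm
f = 13.6 cm, so δf/f = 0.939/13.6 = 0.0688.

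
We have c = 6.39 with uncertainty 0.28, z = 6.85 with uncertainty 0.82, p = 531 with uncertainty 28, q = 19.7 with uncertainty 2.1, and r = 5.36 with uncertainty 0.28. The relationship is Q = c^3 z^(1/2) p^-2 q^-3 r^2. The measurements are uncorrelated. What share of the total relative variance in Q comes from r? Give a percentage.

(δQ/Q)² = (3·δc/c)² + (½·δz/z)² + (-2·δp/p)² + (-3·δq/q)² + (2·δr/r)²
  c term: (3×0.0438)² = 0.0173
  z term: (0.5×0.120)² = 0.00358
  p term: (-2×0.0527)² = 0.0111
  q term: (-3×0.107)² = 0.102
  r term: (2×0.0522)² = 0.0109
Total = 0.145. Share from r = 0.0109/0.145 = 0.0752.

7.52%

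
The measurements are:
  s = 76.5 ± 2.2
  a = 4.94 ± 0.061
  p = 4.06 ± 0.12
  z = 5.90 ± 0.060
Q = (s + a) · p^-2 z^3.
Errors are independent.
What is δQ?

Let u = s + a = 81.4. δu = √(δs² + δa²) = √(4.84 + 0.00372) = 2.20, so δu/u = 0.0270.
Q is then a monomial in u, p, z:
δQ/Q = √((δu/u)² + (-2·δp/p)² + (3·δz/z)²) = √(0.000730 + 0.00349 + 0.000931) = 0.0718
Q = 1010, so δQ = 0.0718 × 1010 = 72.9.

72.9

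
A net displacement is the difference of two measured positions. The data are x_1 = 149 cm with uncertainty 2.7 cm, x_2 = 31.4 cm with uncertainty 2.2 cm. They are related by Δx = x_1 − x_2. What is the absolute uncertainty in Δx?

Absolute uncertainties add in quadrature for a linear combination:
  (δx_1)² = 7.29;  (δx_2)² = 4.84
δΔx = √(12.1) = 3.48 cm

3.48 cm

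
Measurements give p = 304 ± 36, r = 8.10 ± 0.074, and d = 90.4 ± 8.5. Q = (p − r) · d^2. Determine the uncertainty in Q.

Let u = p − r = 296. δu = √(δp² + δr²) = √(1300 + 0.00548) = 36.0, so δu/u = 0.122.
Q is then a monomial in u, d:
δQ/Q = √((δu/u)² + (2·δd/d)²) = √(0.0148 + 0.0354) = 0.224
Q = 2.42e+06, so δQ = 0.224 × 2.42e+06 = 5.42e+05.

5.42e+05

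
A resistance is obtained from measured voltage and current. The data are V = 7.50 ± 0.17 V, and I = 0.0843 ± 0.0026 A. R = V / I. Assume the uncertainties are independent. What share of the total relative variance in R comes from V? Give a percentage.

(δR/R)² = (1·δV/V)² + (-1·δI/I)²
  V term: (1×0.0227)² = 0.000514
  I term: (-1×0.0308)² = 0.000951
Total = 0.00147. Share from V = 0.000514/0.00147 = 0.351.

35.1%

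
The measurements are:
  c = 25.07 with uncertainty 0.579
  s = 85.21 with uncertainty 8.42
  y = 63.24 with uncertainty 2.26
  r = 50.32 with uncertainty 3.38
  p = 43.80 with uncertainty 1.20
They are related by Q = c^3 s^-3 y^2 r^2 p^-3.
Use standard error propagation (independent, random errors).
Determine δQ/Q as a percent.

Products/powers → add relative errors in quadrature, weighted by exponent:
  (3·δc/c)² = (3×0.0231)² = 0.00480;  (-3·δs/s)² = (-3×0.0988)² = 0.0879;  (2·δy/y)² = (2×0.0357)² = 0.00511;  (2·δr/r)² = (2×0.0672)² = 0.0180;  (-3·δp/p)² = (-3×0.0274)² = 0.00676
δQ/Q = √(0.123) = 0.350

35.0%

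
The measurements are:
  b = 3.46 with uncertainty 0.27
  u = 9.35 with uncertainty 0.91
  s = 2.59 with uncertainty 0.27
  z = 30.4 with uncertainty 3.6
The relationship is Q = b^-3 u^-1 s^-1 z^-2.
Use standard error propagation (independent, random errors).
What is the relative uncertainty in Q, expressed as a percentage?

36.2%

Each factor contributes (exponent × relative error)² to (δQ/Q)²:
  (-3·δb/b)² = (-3×0.0780)² = 0.0548;  (-1·δu/u)² = (-1×0.0973)² = 0.00947;  (-1·δs/s)² = (-1×0.104)² = 0.0109;  (-2·δz/z)² = (-2×0.118)² = 0.0561
δQ/Q = √(0.131) = 0.362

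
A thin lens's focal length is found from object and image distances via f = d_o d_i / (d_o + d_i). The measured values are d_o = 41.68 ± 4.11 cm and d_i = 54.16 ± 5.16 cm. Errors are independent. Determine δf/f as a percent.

∂f/∂d_o = (d_i/(d_o+d_i))² = 0.319;  ∂f/∂d_i = (d_o/(d_o+d_i))² = 0.189
δf = √((∂f/∂d_o · δd_o)² + (∂f/∂d_i · δd_i)²) = √(1.72 + 0.952) = 1.64 cm
f = 23.55 cm, so δf/f = 1.64/23.55 = 0.0694.

6.94%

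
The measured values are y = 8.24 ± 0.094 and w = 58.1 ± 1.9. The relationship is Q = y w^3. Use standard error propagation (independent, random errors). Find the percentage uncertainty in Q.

9.88%

Q is a product of powers, so relative uncertainties combine in quadrature:
  (1·δy/y)² = (1×0.0114)² = 0.000130;  (3·δw/w)² = (3×0.0327)² = 0.00962
δQ/Q = √(0.00976) = 0.0988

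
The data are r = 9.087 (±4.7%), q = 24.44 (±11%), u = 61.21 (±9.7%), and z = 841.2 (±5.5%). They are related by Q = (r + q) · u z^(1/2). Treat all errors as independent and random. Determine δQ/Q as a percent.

12.9%

Let w = r + q = 33.53. δw = √(δr² + δq²) = √(0.182 + 7.23) = 2.72, so δw/w = 0.0812.
Q is then a monomial in w, u, z:
δQ/Q = √((δw/w)² + (1·δu/u)² + (½·δz/z)²) = √(0.00659 + 0.00941 + 0.000756) = 0.129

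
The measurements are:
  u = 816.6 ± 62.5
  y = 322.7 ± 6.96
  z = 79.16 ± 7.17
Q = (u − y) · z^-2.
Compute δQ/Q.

0.221

Let w = u − y = 493.9. δw = √(δu² + δy²) = √(3910 + 48.4) = 62.9, so δw/w = 0.127.
Q is then a monomial in w, z:
δQ/Q = √((δw/w)² + (-2·δz/z)²) = √(0.0162 + 0.0328) = 0.221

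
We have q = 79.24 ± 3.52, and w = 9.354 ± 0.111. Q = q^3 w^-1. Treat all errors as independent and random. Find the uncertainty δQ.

Since Q is a product/quotient, work with relative uncertainties:
  (3·δq/q)² = (3×0.0444)² = 0.0178;  (-1·δw/w)² = (-1×0.0119)² = 0.000141
δQ/Q = √(0.0179) = 0.134
Q = 53190, so δQ = 0.134 × 53190 = 7120.

7120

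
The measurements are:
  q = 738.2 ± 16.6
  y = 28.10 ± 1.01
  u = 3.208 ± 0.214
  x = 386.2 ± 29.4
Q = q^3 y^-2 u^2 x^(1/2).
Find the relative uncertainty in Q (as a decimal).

For a monomial Q ∝ q^3, y^-2, u^2, x^(1/2), fractional errors add in quadrature:
  (3·δq/q)² = (3×0.0225)² = 0.00455;  (-2·δy/y)² = (-2×0.0359)² = 0.00517;  (2·δu/u)² = (2×0.0667)² = 0.0178;  (½·δx/x)² = (0.5×0.0761)² = 0.00145
δQ/Q = √(0.0290) = 0.170

0.170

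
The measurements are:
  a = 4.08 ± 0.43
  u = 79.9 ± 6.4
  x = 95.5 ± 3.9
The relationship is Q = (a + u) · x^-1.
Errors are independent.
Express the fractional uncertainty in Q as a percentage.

Let w = a + u = 84.0. δw = √(δa² + δu²) = √(0.185 + 41.0) = 6.41, so δw/w = 0.0764.
Q is then a monomial in w, x:
δQ/Q = √((δw/w)² + (-1·δx/x)²) = √(0.00583 + 0.00167) = 0.0866

8.66%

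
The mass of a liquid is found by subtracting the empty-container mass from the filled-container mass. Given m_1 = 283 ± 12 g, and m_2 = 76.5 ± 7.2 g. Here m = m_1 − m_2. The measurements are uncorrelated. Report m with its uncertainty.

Each term contributes (cᵢ δxᵢ)² to (δm)²:
  (δm_1)² = 144;  (δm_2)² = 51.8
δm = √(196) = 14.0 g
m = 206 g.

206 ± 14.0 g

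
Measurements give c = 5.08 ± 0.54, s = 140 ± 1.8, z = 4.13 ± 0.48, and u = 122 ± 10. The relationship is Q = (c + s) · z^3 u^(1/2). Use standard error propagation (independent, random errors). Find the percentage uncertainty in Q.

35.1%

Let w = c + s = 145. δw = √(δc² + δs²) = √(0.292 + 3.24) = 1.88, so δw/w = 0.0130.
Q is then a monomial in w, z, u:
δQ/Q = √((δw/w)² + (3·δz/z)² + (½·δu/u)²) = √(0.000168 + 0.122 + 0.00168) = 0.351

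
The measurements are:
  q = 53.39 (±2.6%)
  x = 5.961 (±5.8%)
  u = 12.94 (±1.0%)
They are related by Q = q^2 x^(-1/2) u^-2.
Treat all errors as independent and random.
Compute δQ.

0.438

For a monomial Q ∝ q^2, x^(-1/2), u^-2, fractional errors add in quadrature:
  (2·δq/q)² = (2×0.0260)² = 0.00270;  (−½·δx/x)² = (-0.5×0.0580)² = 0.000841;  (-2·δu/u)² = (-2×0.0100)² = 0.000400
δQ/Q = √(0.00395) = 0.0628
Q = 6.973, so δQ = 0.0628 × 6.973 = 0.438.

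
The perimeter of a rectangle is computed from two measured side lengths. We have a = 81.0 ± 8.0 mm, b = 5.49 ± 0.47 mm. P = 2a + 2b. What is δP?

16.0 mm

P is a linear combination, so absolute uncertainties add in quadrature:
  (2·δa)² = 256;  (2·δb)² = 0.884
δP = √(257) = 16.0 mm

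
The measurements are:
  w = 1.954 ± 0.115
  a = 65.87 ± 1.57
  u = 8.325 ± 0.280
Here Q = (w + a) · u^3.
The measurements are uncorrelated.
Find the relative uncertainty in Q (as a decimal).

Let h = w + a = 67.82. δh = √(δw² + δa²) = √(0.0132 + 2.46) = 1.57, so δh/h = 0.0232.
Q is then a monomial in h, u:
δQ/Q = √((δh/h)² + (3·δu/u)²) = √(0.000539 + 0.0102) = 0.104

0.104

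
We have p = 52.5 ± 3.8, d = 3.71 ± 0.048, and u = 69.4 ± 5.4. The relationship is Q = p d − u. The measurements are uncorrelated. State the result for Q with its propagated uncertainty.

125 ± 15.3

Let w = p·d = 195. δw/w = √((1·δp/p)² + (1·δd/d)²) = √(0.00524 + 0.000167) = 0.0735, so δw = 14.3.
Q = w − u: δQ = √(δw² + δu²) = √(205 + 29.2) = 15.3
Q = 125.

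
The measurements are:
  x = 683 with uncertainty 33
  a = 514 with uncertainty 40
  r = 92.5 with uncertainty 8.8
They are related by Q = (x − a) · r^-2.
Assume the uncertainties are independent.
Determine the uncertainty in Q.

0.00713

Let u = x − a = 169. δu = √(δx² + δa²) = √(1090 + 1600) = 51.9, so δu/u = 0.307.
Q is then a monomial in u, r:
δQ/Q = √((δu/u)² + (-2·δr/r)²) = √(0.0941 + 0.0362) = 0.361
Q = 0.0198, so δQ = 0.361 × 0.0198 = 0.00713.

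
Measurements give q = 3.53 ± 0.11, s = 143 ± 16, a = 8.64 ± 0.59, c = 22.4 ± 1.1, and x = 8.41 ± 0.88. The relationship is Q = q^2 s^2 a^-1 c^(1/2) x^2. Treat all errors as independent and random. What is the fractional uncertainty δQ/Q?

0.321

Since Q is a product/quotient, work with relative uncertainties:
  (2·δq/q)² = (2×0.0312)² = 0.00388;  (2·δs/s)² = (2×0.112)² = 0.0501;  (-1·δa/a)² = (-1×0.0683)² = 0.00466;  (½·δc/c)² = (0.5×0.0491)² = 0.000603;  (2·δx/x)² = (2×0.105)² = 0.0438
δQ/Q = √(0.103) = 0.321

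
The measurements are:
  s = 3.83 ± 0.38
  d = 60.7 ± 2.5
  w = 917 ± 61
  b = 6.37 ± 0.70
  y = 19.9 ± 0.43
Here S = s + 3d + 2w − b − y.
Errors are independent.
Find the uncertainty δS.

122

Each term contributes (cᵢ δxᵢ)² to (δS)²:
  (δs)² = 0.144;  (3·δd)² = 56.2;  (2·δw)² = 14900;  (δb)² = 0.490;  (δy)² = 0.185
δS = √(14900) = 122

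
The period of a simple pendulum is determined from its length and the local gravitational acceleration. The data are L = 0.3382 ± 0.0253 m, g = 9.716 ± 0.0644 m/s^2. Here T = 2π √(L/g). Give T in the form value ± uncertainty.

1.172 ± 0.0440 s

Relative error in a monomial: (δT/T)² = Σ (nᵢ · δxᵢ/xᵢ)².
  (½·δL/L)² = (0.5×0.0748)² = 0.00140;  (−½·δg/g)² = (-0.5×0.00663)² = 1.1e-05
δT/T = √(0.00141) = 0.0376
T = 1.172 s, so δT = 0.0376 × 1.172 = 0.0440 s.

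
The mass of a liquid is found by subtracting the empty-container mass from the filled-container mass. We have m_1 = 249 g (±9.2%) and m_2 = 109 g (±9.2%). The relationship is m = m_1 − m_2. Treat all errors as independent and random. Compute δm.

m is a linear combination, so absolute uncertainties add in quadrature:
  (δm_1)² = 525;  (δm_2)² = 101
δm = √(625) = 25.0 g

25.0 g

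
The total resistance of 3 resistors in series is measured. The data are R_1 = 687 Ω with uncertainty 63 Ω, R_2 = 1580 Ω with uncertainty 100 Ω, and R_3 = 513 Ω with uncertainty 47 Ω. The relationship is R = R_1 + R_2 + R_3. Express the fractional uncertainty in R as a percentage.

4.58%

R is a linear combination, so absolute uncertainties add in quadrature:
  (δR_1)² = 3970;  (δR_2)² = 10000;  (δR_3)² = 2210
δR = √(16200) = 127 Ω
R = 2780 Ω, so δR/R = 127/2780 = 0.0458.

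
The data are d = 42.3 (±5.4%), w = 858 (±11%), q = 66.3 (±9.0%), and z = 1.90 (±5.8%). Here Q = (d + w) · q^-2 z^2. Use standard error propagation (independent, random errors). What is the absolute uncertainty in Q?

0.176

Let u = d + w = 900. δu = √(δd² + δw²) = √(5.22 + 8910) = 94.4, so δu/u = 0.105.
Q is then a monomial in u, q, z:
δQ/Q = √((δu/u)² + (-2·δq/q)² + (2·δz/z)²) = √(0.0110 + 0.0324 + 0.0135) = 0.238
Q = 0.739, so δQ = 0.238 × 0.739 = 0.176.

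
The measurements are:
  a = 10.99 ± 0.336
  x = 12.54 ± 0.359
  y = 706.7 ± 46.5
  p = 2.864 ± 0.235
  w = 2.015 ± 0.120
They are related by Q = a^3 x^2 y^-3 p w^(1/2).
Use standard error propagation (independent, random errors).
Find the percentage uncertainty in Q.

24.1%

Relative error in a monomial: (δQ/Q)² = Σ (nᵢ · δxᵢ/xᵢ)².
  (3·δa/a)² = (3×0.0306)² = 0.00841;  (2·δx/x)² = (2×0.0286)² = 0.00328;  (-3·δy/y)² = (-3×0.0658)² = 0.0390;  (1·δp/p)² = (1×0.0821)² = 0.00673;  (½·δw/w)² = (0.5×0.0596)² = 0.000887
δQ/Q = √(0.0583) = 0.241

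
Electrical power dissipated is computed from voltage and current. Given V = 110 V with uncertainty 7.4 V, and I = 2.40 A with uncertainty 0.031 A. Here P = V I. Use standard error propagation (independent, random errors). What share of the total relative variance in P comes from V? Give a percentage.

(δP/P)² = (1·δV/V)² + (1·δI/I)²
  V term: (1×0.0673)² = 0.00453
  I term: (1×0.0129)² = 0.000167
Total = 0.00469. Share from V = 0.00453/0.00469 = 0.964.

96.4%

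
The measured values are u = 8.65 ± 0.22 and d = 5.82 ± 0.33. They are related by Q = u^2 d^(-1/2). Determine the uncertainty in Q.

Each factor contributes (exponent × relative error)² to (δQ/Q)²:
  (2·δu/u)² = (2×0.0254)² = 0.00259;  (−½·δd/d)² = (-0.5×0.0567)² = 0.000804
δQ/Q = √(0.00339) = 0.0582
Q = 31.0, so δQ = 0.0582 × 31.0 = 1.81.

1.81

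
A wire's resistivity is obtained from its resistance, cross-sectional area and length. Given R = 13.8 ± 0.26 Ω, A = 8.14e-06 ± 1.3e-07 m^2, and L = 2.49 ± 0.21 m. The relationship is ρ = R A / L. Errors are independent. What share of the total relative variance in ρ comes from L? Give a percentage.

(δρ/ρ)² = (1·δR/R)² + (1·δA/A)² + (-1·δL/L)²
  R term: (1×0.0188)² = 0.000355
  A term: (1×0.0160)² = 0.000255
  L term: (-1×0.0843)² = 0.00711
Total = 0.00772. Share from L = 0.00711/0.00772 = 0.921.

92.1%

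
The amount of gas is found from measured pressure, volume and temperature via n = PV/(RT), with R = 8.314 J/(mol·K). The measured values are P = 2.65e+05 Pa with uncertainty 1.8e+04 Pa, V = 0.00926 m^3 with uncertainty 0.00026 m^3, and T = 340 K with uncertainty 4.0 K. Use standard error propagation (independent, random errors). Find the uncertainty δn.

0.0646 mol

Each factor contributes (exponent × relative error)² to (δn/n)²:
  (1·δP/P)² = (1×0.0679)² = 0.00461;  (1·δV/V)² = (1×0.0281)² = 0.000788;  (-1·δT/T)² = (-1×0.0118)² = 0.000138
δn/n = √(0.00554) = 0.0744
n = 0.868 mol, so δn = 0.0744 × 0.868 = 0.0646 mol.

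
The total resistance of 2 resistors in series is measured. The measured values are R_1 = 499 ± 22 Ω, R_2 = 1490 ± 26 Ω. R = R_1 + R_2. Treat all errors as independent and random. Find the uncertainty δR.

34.1 Ω

For a sum/difference, combine absolute errors in quadrature:
  (δR_1)² = 484;  (δR_2)² = 676
δR = √(1160) = 34.1 Ω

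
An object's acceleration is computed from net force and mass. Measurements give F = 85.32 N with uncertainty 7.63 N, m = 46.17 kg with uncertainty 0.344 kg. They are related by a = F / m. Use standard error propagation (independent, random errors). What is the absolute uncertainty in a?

Relative error in a monomial: (δa/a)² = Σ (nᵢ · δxᵢ/xᵢ)².
  (1·δF/F)² = (1×0.0894)² = 0.00800;  (-1·δm/m)² = (-1×0.00745)² = 5.55e-05
δa/a = √(0.00805) = 0.0897
a = 1.848 m/s^2, so δa = 0.0897 × 1.848 = 0.166 m/s^2.

0.166 m/s^2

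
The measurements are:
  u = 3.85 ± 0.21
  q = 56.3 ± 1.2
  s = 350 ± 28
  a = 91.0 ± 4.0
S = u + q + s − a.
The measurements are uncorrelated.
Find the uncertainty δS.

28.3

Each term contributes (cᵢ δxᵢ)² to (δS)²:
  (δu)² = 0.0441;  (δq)² = 1.44;  (δs)² = 784;  (δa)² = 16.0
δS = √(801) = 28.3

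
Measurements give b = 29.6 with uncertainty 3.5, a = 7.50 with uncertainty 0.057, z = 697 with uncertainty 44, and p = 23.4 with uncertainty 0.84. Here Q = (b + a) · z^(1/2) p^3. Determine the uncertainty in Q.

1.84e+06

Let u = b + a = 37.1. δu = √(δb² + δa²) = √(12.2 + 0.00325) = 3.50, so δu/u = 0.0944.
Q is then a monomial in u, z, p:
δQ/Q = √((δu/u)² + (½·δz/z)² + (3·δp/p)²) = √(0.00890 + 0.000996 + 0.0116) = 0.147
Q = 1.25e+07, so δQ = 0.147 × 1.25e+07 = 1.84e+06.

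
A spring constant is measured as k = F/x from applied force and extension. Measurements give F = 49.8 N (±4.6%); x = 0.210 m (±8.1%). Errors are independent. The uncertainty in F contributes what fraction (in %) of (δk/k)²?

24.4%

(δk/k)² = (1·δF/F)² + (-1·δx/x)²
  F term: (1×0.0460)² = 0.00212
  x term: (-1×0.0810)² = 0.00656
Total = 0.00868. Share from F = 0.00212/0.00868 = 0.244.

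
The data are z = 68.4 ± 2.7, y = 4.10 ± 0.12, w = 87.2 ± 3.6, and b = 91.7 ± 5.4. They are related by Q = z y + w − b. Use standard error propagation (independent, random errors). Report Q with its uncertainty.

Let p = z·y = 280. δp/p = √((1·δz/z)² + (1·δy/y)²) = √(0.00156 + 0.000857) = 0.0491, so δp = 13.8.
Q = p + w − b: δQ = √(δp² + δw² + δb²) = √(190 + 13.0 + 29.2) = 15.2
Q = 276.

276 ± 15.2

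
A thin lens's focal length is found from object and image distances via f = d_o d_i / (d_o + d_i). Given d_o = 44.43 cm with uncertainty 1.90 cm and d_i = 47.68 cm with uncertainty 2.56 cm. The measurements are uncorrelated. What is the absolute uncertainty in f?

∂f/∂d_o = (d_i/(d_o+d_i))² = 0.268;  ∂f/∂d_i = (d_o/(d_o+d_i))² = 0.233
δf = √((∂f/∂d_o · δd_o)² + (∂f/∂d_i · δd_i)²) = √(0.259 + 0.355) = 0.784 cm

0.784 cm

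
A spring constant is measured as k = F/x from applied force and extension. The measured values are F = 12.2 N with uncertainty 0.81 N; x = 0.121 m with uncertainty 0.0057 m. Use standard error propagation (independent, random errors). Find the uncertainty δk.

Each factor contributes (exponent × relative error)² to (δk/k)²:
  (1·δF/F)² = (1×0.0664)² = 0.00441;  (-1·δx/x)² = (-1×0.0471)² = 0.00222
δk/k = √(0.00663) = 0.0814
k = 101 N/m, so δk = 0.0814 × 101 = 8.21 N/m.

8.21 N/m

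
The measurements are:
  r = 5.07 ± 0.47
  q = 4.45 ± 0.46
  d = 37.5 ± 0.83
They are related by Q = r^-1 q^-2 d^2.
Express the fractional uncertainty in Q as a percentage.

Since Q is a product/quotient, work with relative uncertainties:
  (-1·δr/r)² = (-1×0.0927)² = 0.00859;  (-2·δq/q)² = (-2×0.103)² = 0.0427;  (2·δd/d)² = (2×0.0221)² = 0.00196
δQ/Q = √(0.0533) = 0.231

23.1%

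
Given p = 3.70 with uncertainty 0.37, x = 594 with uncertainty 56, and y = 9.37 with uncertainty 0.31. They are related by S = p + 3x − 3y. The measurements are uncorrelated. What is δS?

Sums and differences: (δS)² = Σ (cᵢ δxᵢ)².
  (δp)² = 0.137;  (3·δx)² = 28200;  (3·δy)² = 0.865
δS = √(28200) = 168

168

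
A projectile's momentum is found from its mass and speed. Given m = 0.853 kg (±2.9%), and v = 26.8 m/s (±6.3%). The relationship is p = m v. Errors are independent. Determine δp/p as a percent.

6.94%

Each factor contributes (exponent × relative error)² to (δp/p)²:
  (1·δm/m)² = (1×0.0290)² = 0.000841;  (1·δv/v)² = (1×0.0630)² = 0.00397
δp/p = √(0.00481) = 0.0694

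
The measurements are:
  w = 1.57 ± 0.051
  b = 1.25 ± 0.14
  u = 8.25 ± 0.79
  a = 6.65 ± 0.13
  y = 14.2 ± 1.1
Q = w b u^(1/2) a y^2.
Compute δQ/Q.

Q is a product of powers, so relative uncertainties combine in quadrature:
  (1·δw/w)² = (1×0.0325)² = 0.00106;  (1·δb/b)² = (1×0.112)² = 0.0125;  (½·δu/u)² = (0.5×0.0958)² = 0.00229;  (1·δa/a)² = (1×0.0195)² = 0.000382;  (2·δy/y)² = (2×0.0775)² = 0.0240
δQ/Q = √(0.0403) = 0.201

0.201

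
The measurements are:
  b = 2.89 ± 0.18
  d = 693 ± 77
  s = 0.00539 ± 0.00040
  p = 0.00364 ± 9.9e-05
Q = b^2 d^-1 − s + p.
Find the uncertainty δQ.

0.00205

Let w = b^2·d^-1 = 0.0121. δw/w = √((2·δb/b)² + (-1·δd/d)²) = √(0.0155 + 0.0123) = 0.167, so δw = 0.00201.
Q = w − s + p: δQ = √(δw² + δs² + δp²) = √(4.05e-06 + 1.6e-07 + 9.8e-09) = 0.00205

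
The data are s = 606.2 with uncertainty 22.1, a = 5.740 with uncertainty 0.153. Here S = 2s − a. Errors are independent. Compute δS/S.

Each term contributes (cᵢ δxᵢ)² to (δS)²:
  (2·δs)² = 1950;  (δa)² = 0.0234
δS = √(1950) = 44.2
S = 1207, so δS/S = 44.2/1207 = 0.0366.

0.0366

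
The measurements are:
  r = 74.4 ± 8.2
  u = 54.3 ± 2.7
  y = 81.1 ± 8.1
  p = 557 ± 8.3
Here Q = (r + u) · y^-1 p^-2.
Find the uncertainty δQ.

Let w = r + u = 129. δw = √(δr² + δu²) = √(67.2 + 7.29) = 8.63, so δw/w = 0.0671.
Q is then a monomial in w, y, p:
δQ/Q = √((δw/w)² + (-1·δy/y)² + (-2·δp/p)²) = √(0.00450 + 0.00998 + 0.000888) = 0.124
Q = 5.12e-06, so δQ = 0.124 × 5.12e-06 = 6.34e-07.

6.34e-07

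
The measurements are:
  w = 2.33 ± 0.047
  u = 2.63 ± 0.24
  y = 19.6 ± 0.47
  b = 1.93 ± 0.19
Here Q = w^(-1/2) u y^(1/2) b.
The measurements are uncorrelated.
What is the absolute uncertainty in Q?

Each factor contributes (exponent × relative error)² to (δQ/Q)²:
  (−½·δw/w)² = (-0.5×0.0202)² = 0.000102;  (1·δu/u)² = (1×0.0913)² = 0.00833;  (½·δy/y)² = (0.5×0.0240)² = 0.000144;  (1·δb/b)² = (1×0.0984)² = 0.00969
δQ/Q = √(0.0183) = 0.135
Q = 14.7, so δQ = 0.135 × 14.7 = 1.99.

1.99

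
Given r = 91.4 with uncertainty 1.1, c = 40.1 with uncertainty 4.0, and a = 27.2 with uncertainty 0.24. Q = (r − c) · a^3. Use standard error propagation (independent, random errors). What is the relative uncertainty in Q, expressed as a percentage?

8.51%

Let u = r − c = 51.3. δu = √(δr² + δc²) = √(1.21 + 16.0) = 4.15, so δu/u = 0.0809.
Q is then a monomial in u, a:
δQ/Q = √((δu/u)² + (3·δa/a)²) = √(0.00654 + 0.000701) = 0.0851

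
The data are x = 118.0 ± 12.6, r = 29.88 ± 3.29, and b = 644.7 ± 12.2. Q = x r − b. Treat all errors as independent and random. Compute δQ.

541

Let p = x·r = 3526. δp/p = √((1·δx/x)² + (1·δr/r)²) = √(0.0114 + 0.0121) = 0.153, so δp = 541.
Q = p − b: δQ = √(δp² + δb²) = √(2.92e+05 + 149) = 541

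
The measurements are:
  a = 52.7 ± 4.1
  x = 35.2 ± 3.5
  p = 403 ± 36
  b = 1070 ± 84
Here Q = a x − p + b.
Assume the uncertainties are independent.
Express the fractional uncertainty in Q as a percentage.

9.97%

Let w = a·x = 1860. δw/w = √((1·δa/a)² + (1·δx/x)²) = √(0.00605 + 0.00989) = 0.126, so δw = 234.
Q = w − p + b: δQ = √(δw² + δp² + δb²) = √(54900 + 1300 + 7060) = 251
Q = 2520, so δQ/Q = 251/2520 = 0.0997.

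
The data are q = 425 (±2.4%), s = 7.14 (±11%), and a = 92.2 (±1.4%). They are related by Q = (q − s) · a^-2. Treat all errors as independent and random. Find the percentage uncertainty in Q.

Let u = q − s = 418. δu = √(δq² + δs²) = √(104 + 0.617) = 10.2, so δu/u = 0.0245.
Q is then a monomial in u, a:
δQ/Q = √((δu/u)² + (-2·δa/a)²) = √(0.000599 + 0.000784) = 0.0372

3.72%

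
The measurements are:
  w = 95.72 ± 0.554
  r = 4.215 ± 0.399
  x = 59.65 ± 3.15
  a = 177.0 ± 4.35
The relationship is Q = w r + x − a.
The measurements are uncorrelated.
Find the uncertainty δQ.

Let p = w·r = 403.5. δp/p = √((1·δw/w)² + (1·δr/r)²) = √(3.35e-05 + 0.00896) = 0.0948, so δp = 38.3.
Q = p + x − a: δQ = √(δp² + δx² + δa²) = √(1460 + 9.92 + 18.9) = 38.6

38.6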